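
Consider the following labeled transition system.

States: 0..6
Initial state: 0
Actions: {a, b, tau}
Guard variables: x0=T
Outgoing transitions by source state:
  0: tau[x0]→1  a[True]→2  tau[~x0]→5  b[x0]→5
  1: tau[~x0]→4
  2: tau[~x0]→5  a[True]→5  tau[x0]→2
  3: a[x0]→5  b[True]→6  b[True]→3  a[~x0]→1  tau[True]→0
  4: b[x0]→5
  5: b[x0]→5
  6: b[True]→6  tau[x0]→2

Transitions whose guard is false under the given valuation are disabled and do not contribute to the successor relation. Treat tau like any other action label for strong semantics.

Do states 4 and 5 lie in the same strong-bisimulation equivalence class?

Bisimulation quotient by refinement:
  round 0: {{0,1,2,3,4,5,6}}
  round 1: {{0,3},{1},{2},{4,5},{6}}
  round 2: {{0},{1},{2},{3},{4,5},{6}}
stable after 3 split(s): 6 block(s)
4∈{4,5}, 5∈{4,5}

Answer: BISIMILAR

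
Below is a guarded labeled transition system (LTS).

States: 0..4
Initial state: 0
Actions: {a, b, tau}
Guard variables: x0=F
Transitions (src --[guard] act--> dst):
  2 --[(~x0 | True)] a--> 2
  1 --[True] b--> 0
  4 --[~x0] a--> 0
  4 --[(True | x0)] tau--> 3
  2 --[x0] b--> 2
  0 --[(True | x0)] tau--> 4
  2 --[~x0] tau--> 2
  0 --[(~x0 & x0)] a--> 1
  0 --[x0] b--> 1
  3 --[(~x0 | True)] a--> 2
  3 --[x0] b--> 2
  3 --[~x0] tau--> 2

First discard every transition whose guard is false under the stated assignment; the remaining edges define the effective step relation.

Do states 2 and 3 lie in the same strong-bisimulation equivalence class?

Bisimulation quotient by refinement:
  round 0: {{0,1,2,3,4}}
  round 1: {{0},{1},{2,3,4}}
  round 2: {{0},{1},{2,3},{4}}
Fixed point at round 3; 4 class(es).
2∈{2,3}, 3∈{2,3}

Answer: BISIMILAR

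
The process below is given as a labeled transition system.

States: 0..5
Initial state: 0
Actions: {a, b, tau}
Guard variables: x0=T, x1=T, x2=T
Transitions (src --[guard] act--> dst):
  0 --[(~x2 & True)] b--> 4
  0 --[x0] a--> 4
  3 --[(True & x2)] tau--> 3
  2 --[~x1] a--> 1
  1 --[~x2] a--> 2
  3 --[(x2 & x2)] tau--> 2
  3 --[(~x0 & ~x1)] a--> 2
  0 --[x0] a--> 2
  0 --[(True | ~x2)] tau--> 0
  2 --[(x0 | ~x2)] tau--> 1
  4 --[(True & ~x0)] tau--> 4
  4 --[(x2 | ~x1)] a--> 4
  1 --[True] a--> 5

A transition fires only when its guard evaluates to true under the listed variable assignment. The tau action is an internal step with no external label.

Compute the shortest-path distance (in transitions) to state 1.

Answer: 2

Trace:
Breadth-first toward 1:
  depth 0: {0}
  depth 1: {2,4}
  depth 2: {1}
1 enters at depth 2; path a·tau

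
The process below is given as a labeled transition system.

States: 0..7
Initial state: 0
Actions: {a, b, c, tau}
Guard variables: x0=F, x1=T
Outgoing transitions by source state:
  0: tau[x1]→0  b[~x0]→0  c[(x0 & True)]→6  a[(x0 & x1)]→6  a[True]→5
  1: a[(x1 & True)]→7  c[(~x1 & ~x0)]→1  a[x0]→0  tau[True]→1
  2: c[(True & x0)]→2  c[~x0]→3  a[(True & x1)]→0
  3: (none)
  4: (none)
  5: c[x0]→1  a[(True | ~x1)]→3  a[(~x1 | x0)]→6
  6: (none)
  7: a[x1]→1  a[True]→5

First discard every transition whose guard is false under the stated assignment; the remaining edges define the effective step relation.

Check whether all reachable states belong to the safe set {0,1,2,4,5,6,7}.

Answer: INVARIANT VIOLATED at state 3

Working:
Safe = {0,1,2,4,5,6,7}
R = {0,3,5}
  0: safe
  3: VIOLATES
  5: safe
counterexample path to 3: a·a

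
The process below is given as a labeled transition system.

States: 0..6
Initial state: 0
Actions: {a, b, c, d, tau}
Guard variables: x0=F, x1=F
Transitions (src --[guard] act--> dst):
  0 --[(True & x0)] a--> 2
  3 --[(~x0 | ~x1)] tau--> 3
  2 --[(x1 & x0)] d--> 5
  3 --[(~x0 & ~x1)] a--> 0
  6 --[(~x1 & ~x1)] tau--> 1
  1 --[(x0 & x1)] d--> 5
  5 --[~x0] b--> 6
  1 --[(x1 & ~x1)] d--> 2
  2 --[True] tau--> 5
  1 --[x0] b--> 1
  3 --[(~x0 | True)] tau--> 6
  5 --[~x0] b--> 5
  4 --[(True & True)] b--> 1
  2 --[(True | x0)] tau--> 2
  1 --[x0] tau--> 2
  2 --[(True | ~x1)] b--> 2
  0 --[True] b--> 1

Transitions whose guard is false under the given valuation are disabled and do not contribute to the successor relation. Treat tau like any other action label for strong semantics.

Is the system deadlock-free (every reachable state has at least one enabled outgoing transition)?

Answer: DEADLOCK at state 1

Trace:
R = {0,1}
  0: b→1  [deg 1]
  1: ∅  [no exit]
trace reaching 1: b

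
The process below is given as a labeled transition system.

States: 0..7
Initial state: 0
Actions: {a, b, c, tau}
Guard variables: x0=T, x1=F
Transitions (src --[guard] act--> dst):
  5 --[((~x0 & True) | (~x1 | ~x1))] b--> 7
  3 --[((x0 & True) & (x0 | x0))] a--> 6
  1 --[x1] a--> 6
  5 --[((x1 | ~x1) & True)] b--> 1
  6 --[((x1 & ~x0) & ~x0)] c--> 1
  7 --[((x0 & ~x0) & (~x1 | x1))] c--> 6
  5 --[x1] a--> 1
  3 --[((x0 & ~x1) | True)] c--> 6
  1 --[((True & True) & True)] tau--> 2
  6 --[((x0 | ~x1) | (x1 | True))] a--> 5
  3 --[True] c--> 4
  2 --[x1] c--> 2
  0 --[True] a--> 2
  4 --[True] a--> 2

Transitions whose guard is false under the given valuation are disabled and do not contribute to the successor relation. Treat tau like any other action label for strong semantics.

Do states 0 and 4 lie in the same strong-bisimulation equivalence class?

Compute ~ classes (split until stable):
  P[0] = {{0,1,2,3,4,5,6,7}}
  P[1] = {{0,4,6},{1},{2,7},{3},{5}}
  P[2] = {{0,4},{1},{2,7},{3},{5},{6}}
6 equivalence class(es) (converged in 3)
0∈{0,4}, 4∈{0,4}

Answer: BISIMILAR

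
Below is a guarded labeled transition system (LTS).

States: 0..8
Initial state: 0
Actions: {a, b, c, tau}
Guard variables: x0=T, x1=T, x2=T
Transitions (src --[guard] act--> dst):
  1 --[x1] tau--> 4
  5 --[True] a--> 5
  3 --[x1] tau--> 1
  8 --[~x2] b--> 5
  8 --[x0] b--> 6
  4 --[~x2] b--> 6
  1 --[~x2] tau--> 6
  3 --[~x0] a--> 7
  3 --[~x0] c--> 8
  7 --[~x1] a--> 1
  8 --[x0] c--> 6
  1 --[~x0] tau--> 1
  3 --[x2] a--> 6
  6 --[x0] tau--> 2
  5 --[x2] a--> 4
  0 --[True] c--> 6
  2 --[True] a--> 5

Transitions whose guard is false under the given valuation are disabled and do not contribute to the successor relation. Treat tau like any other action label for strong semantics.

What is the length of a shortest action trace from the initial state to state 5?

Answer: 3

Trace:
Breadth-first toward 5:
  L0 = {0}
  L1 = {6}
  L2 = {2}
  L3 = {5}
first hit 5 at d=3 via c·tau·a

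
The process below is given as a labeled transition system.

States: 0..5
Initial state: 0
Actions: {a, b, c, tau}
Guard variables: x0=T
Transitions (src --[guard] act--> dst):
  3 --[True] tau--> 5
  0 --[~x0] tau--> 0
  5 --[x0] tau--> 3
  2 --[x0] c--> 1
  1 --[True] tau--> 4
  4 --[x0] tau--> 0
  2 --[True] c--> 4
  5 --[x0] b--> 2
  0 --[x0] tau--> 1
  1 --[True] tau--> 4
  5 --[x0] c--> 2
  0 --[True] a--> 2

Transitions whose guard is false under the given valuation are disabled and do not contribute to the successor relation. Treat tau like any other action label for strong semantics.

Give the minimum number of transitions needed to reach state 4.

Answer: 2

Working:
BFS to 4:
  depth 0: {0}
  depth 1: {1,2}
  depth 2: {4}
depth(4)=2, e.g. a·c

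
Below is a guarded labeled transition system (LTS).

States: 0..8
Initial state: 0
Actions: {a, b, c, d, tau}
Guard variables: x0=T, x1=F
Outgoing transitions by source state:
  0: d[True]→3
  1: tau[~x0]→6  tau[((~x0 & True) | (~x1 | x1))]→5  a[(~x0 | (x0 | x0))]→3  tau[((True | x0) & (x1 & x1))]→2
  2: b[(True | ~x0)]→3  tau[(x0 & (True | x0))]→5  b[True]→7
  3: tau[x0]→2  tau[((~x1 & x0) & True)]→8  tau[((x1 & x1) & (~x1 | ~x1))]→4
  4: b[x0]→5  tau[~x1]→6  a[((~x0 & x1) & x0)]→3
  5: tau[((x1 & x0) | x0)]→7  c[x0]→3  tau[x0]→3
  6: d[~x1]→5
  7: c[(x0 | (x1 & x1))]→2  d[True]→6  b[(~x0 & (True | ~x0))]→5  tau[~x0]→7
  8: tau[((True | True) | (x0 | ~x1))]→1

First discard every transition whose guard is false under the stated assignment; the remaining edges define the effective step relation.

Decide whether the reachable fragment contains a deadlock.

R = {0,1,2,3,5,6,7,8}
  0: d→3  [1 exit(s)]
  1: a→3  tau→5  [2 exit(s)]
  2: b→3  b→7  tau→5  [3 exit(s)]
  3: tau→2  tau→8  [2 exit(s)]
  5: c→3  tau→3  tau→7  [3 exit(s)]
  6: d→5  [1 exit(s)]
  7: c→2  d→6  [2 exit(s)]
  8: tau→1  [1 exit(s)]

Answer: DEADLOCK-FREE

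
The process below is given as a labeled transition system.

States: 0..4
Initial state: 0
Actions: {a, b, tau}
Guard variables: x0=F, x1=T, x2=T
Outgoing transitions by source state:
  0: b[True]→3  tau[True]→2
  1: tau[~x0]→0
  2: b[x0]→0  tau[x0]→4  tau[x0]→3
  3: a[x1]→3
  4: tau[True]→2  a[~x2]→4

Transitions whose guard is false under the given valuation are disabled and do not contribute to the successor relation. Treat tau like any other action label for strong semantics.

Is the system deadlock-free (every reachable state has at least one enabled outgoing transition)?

Reachable = {0,2,3}
  0: b→3  tau→2  [deg 2]
  2: ∅  [no exit]
  3: a→3  [deg 1]
Path to 2: tau

Answer: DEADLOCK at state 2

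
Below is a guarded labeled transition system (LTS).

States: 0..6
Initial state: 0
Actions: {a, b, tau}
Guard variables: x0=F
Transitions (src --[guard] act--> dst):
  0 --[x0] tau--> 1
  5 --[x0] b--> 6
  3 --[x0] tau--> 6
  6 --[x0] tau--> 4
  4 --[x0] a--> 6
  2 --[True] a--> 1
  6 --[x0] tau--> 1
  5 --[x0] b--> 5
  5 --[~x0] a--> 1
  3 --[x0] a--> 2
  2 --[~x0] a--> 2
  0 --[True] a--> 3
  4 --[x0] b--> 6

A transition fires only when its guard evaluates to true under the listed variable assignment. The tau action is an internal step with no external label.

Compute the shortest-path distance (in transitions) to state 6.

Breadth-first toward 6:
  Layer 0: {0}
  Layer 1: {3}
6 never appears.

Answer: UNREACHABLE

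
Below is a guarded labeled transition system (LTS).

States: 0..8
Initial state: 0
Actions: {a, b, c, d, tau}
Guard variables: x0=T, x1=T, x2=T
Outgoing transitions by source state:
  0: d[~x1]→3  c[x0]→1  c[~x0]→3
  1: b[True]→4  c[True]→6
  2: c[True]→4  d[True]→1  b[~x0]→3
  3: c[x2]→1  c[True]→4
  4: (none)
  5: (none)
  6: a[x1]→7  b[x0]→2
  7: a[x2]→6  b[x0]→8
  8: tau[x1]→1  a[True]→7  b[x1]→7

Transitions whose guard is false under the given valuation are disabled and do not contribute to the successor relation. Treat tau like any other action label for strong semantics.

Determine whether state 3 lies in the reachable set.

Answer: UNREACHABLE

Working:
14 transition(s) survive guard evaluation.
depth 0: {0}
depth 1: {1}  cumulative {0,1}
depth 2: {4,6}  cumulative {0,1,4,6}
depth 3: {2,7}  cumulative {0,1,2,4,6,7}
depth 4: {8}  cumulative {0,1,2,4,6,7,8}
Reachable = {0,1,2,4,6,7,8}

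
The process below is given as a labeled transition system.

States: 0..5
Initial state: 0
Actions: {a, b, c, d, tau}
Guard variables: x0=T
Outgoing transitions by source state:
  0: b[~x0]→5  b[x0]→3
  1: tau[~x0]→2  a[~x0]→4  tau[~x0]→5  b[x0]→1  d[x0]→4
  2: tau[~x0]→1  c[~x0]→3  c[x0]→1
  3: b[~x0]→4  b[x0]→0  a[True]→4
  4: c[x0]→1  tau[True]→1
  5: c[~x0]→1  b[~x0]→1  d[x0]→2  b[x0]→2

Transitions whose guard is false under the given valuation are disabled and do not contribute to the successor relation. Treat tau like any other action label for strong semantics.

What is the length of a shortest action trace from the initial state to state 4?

Answer: 2

Working:
BFS to 4:
  Layer 0: {0}
  Layer 1: {3}
  Layer 2: {4}
depth(4)=2, e.g. b·a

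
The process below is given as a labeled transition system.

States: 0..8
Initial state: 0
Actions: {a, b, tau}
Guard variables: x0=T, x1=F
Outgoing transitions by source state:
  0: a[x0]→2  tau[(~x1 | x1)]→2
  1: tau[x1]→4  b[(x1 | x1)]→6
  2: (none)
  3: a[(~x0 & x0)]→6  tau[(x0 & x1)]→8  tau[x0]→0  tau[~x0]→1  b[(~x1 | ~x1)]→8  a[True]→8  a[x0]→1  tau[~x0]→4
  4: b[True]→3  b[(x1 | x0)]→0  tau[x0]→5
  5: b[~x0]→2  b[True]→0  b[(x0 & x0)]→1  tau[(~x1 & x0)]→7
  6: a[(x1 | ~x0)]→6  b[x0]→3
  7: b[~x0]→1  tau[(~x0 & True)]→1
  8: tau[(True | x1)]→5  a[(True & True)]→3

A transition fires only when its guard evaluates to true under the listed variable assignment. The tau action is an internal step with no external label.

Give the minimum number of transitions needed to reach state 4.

BFS to 4:
  L0 = {0}
  L1 = {2}
4 never appears.

Answer: UNREACHABLE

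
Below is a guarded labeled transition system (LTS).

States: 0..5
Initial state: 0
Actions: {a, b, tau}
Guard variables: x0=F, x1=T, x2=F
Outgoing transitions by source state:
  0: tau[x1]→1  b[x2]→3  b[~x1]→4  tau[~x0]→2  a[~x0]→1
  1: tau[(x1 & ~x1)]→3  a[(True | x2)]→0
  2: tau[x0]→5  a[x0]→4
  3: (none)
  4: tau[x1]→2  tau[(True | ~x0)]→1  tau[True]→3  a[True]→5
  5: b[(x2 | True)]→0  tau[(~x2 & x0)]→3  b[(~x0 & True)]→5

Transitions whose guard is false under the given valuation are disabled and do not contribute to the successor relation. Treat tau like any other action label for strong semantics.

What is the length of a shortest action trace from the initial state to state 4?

BFS to 4:
  Layer 0: {0}
  Layer 1: {1,2}
4 never appears.

Answer: UNREACHABLE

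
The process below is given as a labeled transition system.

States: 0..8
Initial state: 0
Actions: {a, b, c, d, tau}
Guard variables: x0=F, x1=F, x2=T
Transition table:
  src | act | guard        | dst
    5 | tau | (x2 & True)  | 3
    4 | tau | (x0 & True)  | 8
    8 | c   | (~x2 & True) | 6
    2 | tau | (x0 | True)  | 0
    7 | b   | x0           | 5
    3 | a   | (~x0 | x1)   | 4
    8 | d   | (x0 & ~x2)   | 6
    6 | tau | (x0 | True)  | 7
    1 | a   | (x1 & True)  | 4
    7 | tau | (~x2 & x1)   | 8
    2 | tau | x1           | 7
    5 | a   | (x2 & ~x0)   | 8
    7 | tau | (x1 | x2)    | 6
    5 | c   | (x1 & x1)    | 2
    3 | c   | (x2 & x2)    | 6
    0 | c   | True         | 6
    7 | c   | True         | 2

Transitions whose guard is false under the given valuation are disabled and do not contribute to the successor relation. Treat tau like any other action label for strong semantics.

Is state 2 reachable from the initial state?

Answer: REACHABLE

Working:
After dropping false guards: 9 live edges.
L0 = {0}
L1 = {6}  cumulative {0,6}
L2 = {7}  cumulative {0,6,7}
L3 = {2}  cumulative {0,2,6,7}
Reach set: {0,2,6,7}
Path to 2: c·tau·c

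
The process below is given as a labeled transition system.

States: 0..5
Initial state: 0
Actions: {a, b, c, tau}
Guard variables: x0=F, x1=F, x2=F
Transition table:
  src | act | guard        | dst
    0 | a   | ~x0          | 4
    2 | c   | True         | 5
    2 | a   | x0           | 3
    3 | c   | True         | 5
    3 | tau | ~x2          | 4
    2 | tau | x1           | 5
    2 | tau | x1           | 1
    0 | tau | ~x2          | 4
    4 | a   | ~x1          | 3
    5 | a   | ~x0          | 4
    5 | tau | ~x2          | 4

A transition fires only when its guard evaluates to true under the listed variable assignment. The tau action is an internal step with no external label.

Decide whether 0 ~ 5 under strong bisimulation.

Refine partition for ~:
  π0 = {{0,1,2,3,4,5}}
  π1 = {{0,5},{1},{2},{3},{4}}
stable after 2 split(s): 5 block(s)
class of 0: {0,5}; class of 5: {0,5}

Answer: BISIMILAR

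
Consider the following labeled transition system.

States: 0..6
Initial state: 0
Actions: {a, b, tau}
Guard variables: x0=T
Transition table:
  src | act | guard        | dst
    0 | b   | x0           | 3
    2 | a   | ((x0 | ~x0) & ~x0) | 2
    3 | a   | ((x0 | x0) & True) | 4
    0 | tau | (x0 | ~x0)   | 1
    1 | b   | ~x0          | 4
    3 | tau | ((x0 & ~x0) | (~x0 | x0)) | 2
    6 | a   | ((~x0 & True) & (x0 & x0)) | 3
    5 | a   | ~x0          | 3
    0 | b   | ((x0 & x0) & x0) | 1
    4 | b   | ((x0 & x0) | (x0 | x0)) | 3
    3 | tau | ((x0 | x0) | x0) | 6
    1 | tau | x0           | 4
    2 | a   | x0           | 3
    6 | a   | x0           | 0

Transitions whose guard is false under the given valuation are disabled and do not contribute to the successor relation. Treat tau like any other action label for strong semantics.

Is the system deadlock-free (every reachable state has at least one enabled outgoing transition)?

Reach set: {0,1,2,3,4,6}
  0: b→1  b→3  tau→1  [3 exit(s)]
  1: tau→4  [1 exit(s)]
  2: a→3  [1 exit(s)]
  3: a→4  tau→2  tau→6  [3 exit(s)]
  4: b→3  [1 exit(s)]
  6: a→0  [1 exit(s)]

Answer: DEADLOCK-FREE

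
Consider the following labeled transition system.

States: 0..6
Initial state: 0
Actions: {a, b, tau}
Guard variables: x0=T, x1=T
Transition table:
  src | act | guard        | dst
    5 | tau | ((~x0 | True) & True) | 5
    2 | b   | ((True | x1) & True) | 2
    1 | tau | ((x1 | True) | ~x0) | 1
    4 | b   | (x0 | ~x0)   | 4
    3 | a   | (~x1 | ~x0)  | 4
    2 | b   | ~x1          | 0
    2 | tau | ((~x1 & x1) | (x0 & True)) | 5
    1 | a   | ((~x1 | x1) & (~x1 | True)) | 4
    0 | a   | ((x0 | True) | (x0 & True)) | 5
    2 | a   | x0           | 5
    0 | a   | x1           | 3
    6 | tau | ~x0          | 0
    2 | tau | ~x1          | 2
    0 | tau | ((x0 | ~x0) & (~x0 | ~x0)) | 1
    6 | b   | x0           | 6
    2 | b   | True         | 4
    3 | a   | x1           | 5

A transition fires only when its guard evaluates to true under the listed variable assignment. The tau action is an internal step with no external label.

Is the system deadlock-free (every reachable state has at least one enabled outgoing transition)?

Answer: DEADLOCK-FREE

Analysis:
Reach set: {0,3,5}
  0: a→3  a→5  [2 out]
  3: a→5  [1 out]
  5: tau→5  [1 out]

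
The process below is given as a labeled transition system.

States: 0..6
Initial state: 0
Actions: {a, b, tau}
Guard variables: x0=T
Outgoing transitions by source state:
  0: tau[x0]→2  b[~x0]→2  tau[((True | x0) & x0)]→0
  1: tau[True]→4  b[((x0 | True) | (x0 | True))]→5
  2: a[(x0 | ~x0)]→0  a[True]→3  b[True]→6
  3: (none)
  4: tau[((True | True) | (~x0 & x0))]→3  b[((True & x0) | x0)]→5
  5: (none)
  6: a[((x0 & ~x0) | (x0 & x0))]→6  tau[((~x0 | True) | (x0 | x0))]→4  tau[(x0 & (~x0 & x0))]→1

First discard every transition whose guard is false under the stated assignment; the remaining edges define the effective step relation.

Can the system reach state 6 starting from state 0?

Answer: REACHABLE

Analysis:
11 transition(s) survive guard evaluation.
L0 = {0}
L1 = {2}  cumulative {0,2}
L2 = {3,6}  cumulative {0,2,3,6}
L3 = {4}  cumulative {0,2,3,4,6}
L4 = {5}  cumulative {0,2,3,4,5,6}
Reachable = {0,2,3,4,5,6}
Path to 6: tau·b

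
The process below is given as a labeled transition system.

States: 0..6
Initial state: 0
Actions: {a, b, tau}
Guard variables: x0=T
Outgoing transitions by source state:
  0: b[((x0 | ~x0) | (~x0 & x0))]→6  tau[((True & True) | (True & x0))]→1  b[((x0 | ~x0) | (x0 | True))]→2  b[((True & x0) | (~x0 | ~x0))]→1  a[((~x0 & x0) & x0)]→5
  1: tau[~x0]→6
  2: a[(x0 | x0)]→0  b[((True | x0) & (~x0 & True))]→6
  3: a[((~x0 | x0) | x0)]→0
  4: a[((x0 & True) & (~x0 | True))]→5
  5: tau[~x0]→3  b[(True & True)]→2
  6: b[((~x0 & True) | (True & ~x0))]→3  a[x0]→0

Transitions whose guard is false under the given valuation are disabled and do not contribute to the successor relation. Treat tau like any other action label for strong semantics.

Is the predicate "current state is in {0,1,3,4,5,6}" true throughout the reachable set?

Answer: INVARIANT VIOLATED at state 2

Trace:
Safe = {0,1,3,4,5,6}
Reach set: {0,1,2,6}
  0: ok
  1: ok
  2: outside
  6: ok
reach 2 via b — violates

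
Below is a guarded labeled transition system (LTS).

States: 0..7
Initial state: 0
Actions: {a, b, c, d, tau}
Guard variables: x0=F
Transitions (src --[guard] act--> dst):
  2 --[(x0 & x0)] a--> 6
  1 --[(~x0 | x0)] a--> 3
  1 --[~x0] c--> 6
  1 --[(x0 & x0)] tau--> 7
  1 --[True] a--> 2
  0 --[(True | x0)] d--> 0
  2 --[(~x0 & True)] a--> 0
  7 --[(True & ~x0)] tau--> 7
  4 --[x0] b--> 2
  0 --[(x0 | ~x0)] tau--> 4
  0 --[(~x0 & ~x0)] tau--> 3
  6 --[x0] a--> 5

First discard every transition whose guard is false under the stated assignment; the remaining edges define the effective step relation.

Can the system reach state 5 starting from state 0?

Answer: UNREACHABLE

Trace:
Guard filter leaves 8 enabled edge(s).
Layer 0: {0}
Layer 1: {3,4}  total {0,3,4}
Reachable = {0,3,4}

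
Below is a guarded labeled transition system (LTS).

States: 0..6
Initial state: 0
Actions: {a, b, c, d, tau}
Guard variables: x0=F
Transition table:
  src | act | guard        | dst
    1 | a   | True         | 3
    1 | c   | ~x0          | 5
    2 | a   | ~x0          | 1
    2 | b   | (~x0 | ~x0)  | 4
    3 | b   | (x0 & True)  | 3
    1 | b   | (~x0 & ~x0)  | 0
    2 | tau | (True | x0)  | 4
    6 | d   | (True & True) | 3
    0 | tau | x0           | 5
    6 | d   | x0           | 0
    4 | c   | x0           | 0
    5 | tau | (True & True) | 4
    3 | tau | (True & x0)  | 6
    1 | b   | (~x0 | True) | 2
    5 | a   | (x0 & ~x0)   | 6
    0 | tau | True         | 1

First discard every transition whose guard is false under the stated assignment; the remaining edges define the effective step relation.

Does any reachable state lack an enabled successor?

R = {0,1,2,3,4,5}
  0: tau→1  [1 exit(s)]
  1: a→3  b→0  b→2  c→5  [4 exit(s)]
  2: a→1  b→4  tau→4  [3 exit(s)]
  3: ∅  [deadlock]
  4: ∅  [deadlock]
  5: tau→4  [1 exit(s)]
Path to 3: tau·a

Answer: DEADLOCK at state 3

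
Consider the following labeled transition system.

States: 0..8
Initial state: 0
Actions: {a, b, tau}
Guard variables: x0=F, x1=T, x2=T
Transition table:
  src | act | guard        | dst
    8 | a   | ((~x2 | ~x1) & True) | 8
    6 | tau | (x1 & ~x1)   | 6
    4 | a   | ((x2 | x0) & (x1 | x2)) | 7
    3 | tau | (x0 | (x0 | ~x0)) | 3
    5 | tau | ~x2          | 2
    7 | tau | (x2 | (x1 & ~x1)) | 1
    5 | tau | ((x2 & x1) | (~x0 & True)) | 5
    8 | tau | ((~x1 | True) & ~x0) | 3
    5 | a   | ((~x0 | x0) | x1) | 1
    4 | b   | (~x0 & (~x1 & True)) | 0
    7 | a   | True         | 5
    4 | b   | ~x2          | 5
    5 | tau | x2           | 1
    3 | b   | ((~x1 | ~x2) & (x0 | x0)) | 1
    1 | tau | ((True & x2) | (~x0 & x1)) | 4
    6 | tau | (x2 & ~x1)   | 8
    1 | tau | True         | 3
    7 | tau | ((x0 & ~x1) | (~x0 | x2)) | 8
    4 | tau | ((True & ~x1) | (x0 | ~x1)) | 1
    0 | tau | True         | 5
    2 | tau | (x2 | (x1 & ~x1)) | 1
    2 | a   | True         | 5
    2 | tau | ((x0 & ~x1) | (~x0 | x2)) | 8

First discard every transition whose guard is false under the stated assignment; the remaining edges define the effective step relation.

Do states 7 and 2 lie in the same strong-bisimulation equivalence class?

Answer: BISIMILAR

Trace:
Bisimulation quotient by refinement:
  round 0: {{0,1,2,3,4,5,6,7,8}}
  round 1: {{0,1,3,8},{2,5,7},{4},{6}}
  round 2: {{0},{1},{2,7},{3,8},{4},{5},{6}}
7 equivalence class(es) (converged in 3)
7∈{2,7}, 2∈{2,7}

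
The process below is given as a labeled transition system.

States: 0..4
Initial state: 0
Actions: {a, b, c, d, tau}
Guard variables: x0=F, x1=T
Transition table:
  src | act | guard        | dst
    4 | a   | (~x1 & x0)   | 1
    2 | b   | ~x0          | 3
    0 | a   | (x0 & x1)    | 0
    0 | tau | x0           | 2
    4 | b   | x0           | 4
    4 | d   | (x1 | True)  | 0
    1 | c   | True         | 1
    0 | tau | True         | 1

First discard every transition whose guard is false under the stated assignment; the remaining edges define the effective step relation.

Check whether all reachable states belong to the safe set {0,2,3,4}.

Answer: INVARIANT VIOLATED at state 1

Analysis:
Safe = {0,2,3,4}
R = {0,1}
  0: safe
  1: VIOLATES
counterexample path to 1: tau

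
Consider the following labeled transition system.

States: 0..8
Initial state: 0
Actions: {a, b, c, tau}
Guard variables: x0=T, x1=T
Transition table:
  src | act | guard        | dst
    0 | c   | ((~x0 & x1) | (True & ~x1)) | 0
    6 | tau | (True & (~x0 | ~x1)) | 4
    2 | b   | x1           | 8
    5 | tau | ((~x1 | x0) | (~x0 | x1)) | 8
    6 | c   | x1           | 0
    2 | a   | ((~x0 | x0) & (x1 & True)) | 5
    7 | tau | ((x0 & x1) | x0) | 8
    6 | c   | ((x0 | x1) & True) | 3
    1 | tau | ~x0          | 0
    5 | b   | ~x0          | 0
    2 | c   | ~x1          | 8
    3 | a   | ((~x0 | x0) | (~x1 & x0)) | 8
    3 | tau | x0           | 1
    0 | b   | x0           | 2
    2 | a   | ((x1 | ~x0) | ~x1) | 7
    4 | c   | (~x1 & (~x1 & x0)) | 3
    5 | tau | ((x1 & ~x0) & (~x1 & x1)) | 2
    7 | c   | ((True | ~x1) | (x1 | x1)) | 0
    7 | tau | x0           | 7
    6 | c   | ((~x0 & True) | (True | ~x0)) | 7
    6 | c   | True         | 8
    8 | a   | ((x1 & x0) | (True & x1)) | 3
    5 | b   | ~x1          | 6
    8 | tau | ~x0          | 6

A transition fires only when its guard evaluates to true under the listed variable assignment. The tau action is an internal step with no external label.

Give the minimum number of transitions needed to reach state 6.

BFS to 6:
  depth 0: {0}
  depth 1: {2}
  depth 2: {5,7,8}
  depth 3: {3}
  depth 4: {1}
6 never appears.

Answer: UNREACHABLE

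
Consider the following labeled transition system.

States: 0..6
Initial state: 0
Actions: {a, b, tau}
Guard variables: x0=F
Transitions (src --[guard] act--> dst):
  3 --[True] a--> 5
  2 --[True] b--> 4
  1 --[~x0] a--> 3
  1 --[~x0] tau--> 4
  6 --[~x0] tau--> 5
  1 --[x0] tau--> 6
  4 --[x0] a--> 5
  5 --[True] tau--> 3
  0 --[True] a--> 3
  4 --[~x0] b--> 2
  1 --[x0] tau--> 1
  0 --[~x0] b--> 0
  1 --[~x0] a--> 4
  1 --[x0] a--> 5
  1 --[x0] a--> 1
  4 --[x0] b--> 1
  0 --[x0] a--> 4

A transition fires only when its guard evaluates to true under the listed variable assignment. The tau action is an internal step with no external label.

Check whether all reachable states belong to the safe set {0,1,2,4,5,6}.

Answer: INVARIANT VIOLATED at state 3

Analysis:
Safe = {0,1,2,4,5,6}
Reachable = {0,3,5}
  0: ✓
  3: VIOLATES
  5: ✓
reach 3 via a — violates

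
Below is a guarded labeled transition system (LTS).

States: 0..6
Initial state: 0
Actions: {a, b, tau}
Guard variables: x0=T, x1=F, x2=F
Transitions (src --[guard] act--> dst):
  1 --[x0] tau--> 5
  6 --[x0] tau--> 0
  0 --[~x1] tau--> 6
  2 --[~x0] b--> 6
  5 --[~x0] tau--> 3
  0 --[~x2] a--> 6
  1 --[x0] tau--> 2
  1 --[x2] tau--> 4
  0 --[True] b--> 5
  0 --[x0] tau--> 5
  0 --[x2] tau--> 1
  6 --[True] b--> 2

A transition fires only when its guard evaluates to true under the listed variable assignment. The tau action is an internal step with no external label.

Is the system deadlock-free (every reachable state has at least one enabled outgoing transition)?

Reach set: {0,2,5,6}
  0: a→6  b→5  tau→5  tau→6  [deg 4]
  2: ∅  [deadlock]
  5: ∅  [deadlock]
  6: b→2  tau→0  [deg 2]
witness 2: tau·b

Answer: DEADLOCK at state 2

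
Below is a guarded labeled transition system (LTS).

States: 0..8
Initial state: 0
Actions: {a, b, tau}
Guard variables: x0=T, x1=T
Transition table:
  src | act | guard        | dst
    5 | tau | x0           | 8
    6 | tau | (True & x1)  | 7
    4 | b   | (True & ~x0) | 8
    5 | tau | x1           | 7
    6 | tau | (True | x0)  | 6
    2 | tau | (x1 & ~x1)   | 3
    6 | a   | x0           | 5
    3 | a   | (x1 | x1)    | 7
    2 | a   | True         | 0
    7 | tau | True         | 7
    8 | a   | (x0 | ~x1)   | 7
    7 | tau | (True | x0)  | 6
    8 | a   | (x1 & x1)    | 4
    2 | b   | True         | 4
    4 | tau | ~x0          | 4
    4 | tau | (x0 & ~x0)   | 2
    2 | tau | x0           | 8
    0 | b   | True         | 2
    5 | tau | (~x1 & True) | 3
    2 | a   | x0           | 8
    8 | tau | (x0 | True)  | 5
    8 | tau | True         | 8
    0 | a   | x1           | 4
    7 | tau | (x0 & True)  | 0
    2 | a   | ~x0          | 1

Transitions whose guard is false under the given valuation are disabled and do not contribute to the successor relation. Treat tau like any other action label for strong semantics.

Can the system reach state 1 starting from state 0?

19 transition(s) survive guard evaluation.
L0 = {0}
L1 = {2,4}  now seen {0,2,4}
L2 = {8}  now seen {0,2,4,8}
L3 = {5,7}  now seen {0,2,4,5,7,8}
L4 = {6}  now seen {0,2,4,5,6,7,8}
Reachable = {0,2,4,5,6,7,8}

Answer: UNREACHABLE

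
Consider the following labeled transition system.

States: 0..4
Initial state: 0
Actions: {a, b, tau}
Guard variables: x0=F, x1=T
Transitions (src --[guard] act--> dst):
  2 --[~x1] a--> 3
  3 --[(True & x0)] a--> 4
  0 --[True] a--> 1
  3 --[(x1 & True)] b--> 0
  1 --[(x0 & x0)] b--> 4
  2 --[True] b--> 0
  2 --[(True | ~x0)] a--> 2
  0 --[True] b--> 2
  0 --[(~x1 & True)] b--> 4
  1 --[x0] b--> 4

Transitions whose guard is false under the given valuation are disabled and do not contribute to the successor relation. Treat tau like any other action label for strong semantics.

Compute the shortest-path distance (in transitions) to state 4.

Breadth-first toward 4:
  L0 = {0}
  L1 = {1,2}
4 never appears.

Answer: UNREACHABLE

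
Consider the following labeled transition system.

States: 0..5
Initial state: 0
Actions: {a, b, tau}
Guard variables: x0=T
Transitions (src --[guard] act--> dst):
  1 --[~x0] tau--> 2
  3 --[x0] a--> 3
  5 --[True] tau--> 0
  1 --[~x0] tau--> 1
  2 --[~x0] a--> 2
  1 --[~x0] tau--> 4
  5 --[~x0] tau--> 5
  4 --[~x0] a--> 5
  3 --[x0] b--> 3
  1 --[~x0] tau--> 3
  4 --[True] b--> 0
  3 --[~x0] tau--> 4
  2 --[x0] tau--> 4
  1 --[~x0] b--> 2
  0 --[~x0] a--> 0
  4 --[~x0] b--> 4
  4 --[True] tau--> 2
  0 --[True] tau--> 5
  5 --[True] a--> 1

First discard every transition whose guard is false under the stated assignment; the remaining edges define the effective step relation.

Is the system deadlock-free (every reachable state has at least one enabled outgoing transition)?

Answer: DEADLOCK at state 1

Trace:
Reach set: {0,1,5}
  0: tau→5  [1 out]
  1: ∅  [deadlock]
  5: a→1  tau→0  [2 out]
trace reaching 1: tau·a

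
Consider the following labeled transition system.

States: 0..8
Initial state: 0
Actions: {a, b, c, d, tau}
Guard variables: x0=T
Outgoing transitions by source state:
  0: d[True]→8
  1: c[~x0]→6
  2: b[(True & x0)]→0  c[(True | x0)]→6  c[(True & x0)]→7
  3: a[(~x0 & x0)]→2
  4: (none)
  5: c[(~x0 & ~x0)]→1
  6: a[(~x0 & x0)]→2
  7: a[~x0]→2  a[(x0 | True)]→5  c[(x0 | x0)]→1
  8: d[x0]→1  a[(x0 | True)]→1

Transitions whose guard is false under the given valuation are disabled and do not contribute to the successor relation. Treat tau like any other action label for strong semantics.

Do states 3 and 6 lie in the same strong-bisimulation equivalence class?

Refine partition for ~:
  π0 = {{0,1,2,3,4,5,6,7,8}}
  π1 = {{0},{1,3,4,5,6},{2},{7},{8}}
Fixed point at round 2; 5 class(es).
class of 3: {1,3,4,5,6}; class of 6: {1,3,4,5,6}

Answer: BISIMILAR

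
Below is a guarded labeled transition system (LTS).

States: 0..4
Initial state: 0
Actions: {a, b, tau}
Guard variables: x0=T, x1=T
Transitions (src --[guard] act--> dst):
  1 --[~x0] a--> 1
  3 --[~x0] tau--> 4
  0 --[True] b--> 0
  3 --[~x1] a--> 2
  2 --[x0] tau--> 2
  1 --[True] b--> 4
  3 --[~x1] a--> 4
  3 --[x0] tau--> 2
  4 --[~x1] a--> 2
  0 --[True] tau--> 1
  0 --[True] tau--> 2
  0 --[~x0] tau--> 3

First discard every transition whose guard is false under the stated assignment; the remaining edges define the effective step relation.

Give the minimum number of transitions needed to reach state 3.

Layered search for 3:
  Layer 0: {0}
  Layer 1: {1,2}
  Layer 2: {4}
3 never appears.

Answer: UNREACHABLE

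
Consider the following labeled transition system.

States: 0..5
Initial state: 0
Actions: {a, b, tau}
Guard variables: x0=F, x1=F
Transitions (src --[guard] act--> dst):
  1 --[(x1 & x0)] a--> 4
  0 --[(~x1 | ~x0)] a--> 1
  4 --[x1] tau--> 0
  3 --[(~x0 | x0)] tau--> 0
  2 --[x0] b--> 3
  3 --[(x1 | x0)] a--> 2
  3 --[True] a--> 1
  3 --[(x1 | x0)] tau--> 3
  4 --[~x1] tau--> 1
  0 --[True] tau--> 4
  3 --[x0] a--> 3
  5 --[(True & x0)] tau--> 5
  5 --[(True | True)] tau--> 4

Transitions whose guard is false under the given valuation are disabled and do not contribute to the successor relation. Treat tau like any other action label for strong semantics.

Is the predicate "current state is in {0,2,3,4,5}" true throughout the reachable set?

Safe = {0,2,3,4,5}
Reachable = {0,1,4}
  0: ✓
  1: outside
  4: ✓
reach 1 via a — violates

Answer: INVARIANT VIOLATED at state 1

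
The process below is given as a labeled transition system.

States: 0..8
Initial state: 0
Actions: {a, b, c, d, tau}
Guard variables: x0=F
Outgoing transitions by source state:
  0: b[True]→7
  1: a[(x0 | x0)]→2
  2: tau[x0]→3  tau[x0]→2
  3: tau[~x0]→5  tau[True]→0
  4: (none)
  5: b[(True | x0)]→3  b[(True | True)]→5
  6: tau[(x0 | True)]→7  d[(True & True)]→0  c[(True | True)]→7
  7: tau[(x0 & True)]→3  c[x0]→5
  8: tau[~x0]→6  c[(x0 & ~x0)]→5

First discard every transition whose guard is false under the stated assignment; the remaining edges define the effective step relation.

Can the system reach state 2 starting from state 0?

After dropping false guards: 9 live edges.
L0 = {0}
L1 = {7}  cumulative {0,7}
Reachable = {0,7}

Answer: UNREACHABLE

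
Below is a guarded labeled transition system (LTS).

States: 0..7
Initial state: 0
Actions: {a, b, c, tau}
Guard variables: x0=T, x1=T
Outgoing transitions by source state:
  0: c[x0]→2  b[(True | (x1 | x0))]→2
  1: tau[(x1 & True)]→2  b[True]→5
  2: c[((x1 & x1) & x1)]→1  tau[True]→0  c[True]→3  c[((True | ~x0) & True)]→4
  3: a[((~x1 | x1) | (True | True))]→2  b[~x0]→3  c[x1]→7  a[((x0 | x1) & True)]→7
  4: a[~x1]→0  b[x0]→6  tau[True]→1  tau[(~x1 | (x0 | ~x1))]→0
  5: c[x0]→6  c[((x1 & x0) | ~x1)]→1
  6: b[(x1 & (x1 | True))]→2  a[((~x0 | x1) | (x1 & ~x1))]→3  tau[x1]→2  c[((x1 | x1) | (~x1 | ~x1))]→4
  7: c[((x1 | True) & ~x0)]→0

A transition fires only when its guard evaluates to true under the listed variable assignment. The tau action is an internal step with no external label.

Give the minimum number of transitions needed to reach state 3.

Answer: 2

Trace:
BFS to 3:
  Layer 0: {0}
  Layer 1: {2}
  Layer 2: {1,3,4}
3 enters at depth 2; path b·c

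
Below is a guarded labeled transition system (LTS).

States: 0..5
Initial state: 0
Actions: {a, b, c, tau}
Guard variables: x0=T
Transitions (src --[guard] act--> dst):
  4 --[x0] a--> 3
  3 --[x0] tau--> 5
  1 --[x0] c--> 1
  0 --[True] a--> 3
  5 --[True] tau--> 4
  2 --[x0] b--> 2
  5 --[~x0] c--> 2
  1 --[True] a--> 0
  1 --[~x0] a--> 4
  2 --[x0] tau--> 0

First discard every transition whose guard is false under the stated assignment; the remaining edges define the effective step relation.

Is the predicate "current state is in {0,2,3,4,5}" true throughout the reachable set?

Inv-set: {0,2,3,4,5}
Reachable = {0,3,4,5}
  0: safe
  3: safe
  4: safe
  5: safe

Answer: INVARIANT HOLDS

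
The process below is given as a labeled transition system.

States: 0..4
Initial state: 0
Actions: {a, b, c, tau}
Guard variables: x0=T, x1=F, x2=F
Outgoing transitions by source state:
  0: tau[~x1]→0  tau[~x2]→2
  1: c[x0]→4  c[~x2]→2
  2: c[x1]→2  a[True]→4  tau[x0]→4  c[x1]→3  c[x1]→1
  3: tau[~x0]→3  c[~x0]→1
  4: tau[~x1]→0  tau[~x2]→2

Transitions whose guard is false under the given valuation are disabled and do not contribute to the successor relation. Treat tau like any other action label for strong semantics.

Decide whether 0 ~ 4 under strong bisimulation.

Answer: BISIMILAR

Working:
Compute ~ classes (split until stable):
  π0 = {{0,1,2,3,4}}
  π1 = {{0,4},{1},{2},{3}}
4 equivalence class(es) (converged in 2)
0∈{0,4}, 4∈{0,4}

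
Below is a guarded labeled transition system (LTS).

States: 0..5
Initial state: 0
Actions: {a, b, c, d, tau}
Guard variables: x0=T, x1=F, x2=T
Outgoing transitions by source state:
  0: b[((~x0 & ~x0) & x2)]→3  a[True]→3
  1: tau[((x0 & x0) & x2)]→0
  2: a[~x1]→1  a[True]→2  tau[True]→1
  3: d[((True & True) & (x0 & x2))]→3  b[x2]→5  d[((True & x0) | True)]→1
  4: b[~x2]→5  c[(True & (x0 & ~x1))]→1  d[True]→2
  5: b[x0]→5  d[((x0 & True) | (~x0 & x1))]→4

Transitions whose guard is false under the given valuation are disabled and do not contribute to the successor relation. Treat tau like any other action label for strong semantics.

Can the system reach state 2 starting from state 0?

Answer: REACHABLE

Working:
After dropping false guards: 12 live edges.
L0 = {0}
L1 = {3}  total {0,3}
L2 = {1,5}  total {0,1,3,5}
L3 = {4}  total {0,1,3,4,5}
L4 = {2}  total {0,1,2,3,4,5}
Reach set: {0,1,2,3,4,5}
Path to 2: a·b·d·d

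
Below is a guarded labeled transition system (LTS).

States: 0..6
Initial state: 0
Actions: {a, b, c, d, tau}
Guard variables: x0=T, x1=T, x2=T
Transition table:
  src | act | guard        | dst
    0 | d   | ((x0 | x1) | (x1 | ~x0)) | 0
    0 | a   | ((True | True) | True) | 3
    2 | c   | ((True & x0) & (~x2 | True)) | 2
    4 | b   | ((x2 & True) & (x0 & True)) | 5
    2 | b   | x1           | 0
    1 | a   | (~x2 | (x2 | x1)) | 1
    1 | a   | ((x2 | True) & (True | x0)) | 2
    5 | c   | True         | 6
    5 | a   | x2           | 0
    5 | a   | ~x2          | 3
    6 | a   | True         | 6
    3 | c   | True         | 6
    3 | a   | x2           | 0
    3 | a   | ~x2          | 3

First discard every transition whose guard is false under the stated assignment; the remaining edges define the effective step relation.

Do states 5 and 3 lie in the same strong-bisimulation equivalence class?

Compute ~ classes (split until stable):
  round 0: {{0,1,2,3,4,5,6}}
  round 1: {{0},{1,6},{2},{3,5},{4}}
  round 2: {{0},{1},{2},{3,5},{4},{6}}
stable after 3 split(s): 6 block(s)
5∈{3,5}, 3∈{3,5}

Answer: BISIMILAR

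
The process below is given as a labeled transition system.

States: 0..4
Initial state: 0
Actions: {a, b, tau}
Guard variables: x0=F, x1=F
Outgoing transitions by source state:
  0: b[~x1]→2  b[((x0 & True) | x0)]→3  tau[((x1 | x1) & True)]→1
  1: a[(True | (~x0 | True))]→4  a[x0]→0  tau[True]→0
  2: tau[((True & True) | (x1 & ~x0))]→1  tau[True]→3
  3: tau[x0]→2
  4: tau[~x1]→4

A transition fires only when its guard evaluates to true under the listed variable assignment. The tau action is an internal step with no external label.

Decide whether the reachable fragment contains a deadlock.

Answer: DEADLOCK at state 3

Analysis:
Reach set: {0,1,2,3,4}
  0: b→2  [1 out]
  1: a→4  tau→0  [2 out]
  2: tau→1  tau→3  [2 out]
  3: ∅  [deadlock]
  4: tau→4  [1 out]
trace reaching 3: b·tau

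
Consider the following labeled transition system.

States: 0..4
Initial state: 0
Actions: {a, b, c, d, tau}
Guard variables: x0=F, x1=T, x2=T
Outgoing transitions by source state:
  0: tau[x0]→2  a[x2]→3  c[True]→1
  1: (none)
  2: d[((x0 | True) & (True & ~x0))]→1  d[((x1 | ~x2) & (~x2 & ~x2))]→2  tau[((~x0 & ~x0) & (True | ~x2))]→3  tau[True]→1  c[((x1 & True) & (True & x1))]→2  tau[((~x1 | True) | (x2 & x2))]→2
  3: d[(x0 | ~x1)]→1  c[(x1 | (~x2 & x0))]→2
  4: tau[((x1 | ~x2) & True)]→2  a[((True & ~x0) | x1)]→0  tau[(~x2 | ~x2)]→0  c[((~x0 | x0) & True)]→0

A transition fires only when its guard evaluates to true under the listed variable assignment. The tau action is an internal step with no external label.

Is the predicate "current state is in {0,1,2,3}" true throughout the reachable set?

Answer: INVARIANT HOLDS

Trace:
Allowed set {0,1,2,3}
Reach set: {0,1,2,3}
  0: ok
  1: ok
  2: ok
  3: ok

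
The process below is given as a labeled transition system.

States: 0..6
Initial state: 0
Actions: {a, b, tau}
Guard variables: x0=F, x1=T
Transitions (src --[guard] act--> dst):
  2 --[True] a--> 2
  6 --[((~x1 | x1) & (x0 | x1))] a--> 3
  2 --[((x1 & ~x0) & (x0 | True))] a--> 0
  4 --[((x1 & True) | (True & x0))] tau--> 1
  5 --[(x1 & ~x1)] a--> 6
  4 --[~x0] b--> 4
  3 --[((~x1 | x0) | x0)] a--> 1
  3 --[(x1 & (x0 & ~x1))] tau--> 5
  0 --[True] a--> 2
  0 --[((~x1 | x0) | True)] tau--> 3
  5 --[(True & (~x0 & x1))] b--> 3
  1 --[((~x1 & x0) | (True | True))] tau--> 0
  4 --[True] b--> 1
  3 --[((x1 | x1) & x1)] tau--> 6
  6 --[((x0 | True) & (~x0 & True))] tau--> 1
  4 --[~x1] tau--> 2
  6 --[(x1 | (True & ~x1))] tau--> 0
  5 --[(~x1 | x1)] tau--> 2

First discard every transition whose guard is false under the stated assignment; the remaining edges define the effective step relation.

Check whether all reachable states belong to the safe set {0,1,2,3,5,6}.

Answer: INVARIANT HOLDS

Working:
Allowed set {0,1,2,3,5,6}
R = {0,1,2,3,6}
  0: ✓
  1: ✓
  2: ✓
  3: ✓
  6: ✓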